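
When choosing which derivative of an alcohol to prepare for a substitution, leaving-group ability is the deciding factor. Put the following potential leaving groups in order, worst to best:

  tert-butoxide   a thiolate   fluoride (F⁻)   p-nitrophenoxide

A good leaving group is a weak base: the lower the pKₐ of its conjugate acid, the more readily it departs.
fluoride (F⁻): pKₐ(HF) ≈ 3.2
p-nitrophenoxide: pKₐ(p-nitrophenol) ≈ 7.2 — nitro group delocalises the charge; the classic chromogenic LG
a thiolate: pKₐ(RSH (a thiol)) ≈ 10.5
tert-butoxide: pKₐ(t-BuOH) ≈ 18
The question asks for worst first, so the sequence is read in increasing leaving-group ability.

tert-butoxide < a thiolate < p-nitrophenoxide < fluoride (F⁻)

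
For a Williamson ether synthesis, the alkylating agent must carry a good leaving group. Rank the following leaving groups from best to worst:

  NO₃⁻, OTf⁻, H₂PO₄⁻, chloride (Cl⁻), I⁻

OTf⁻ > I⁻ > chloride (Cl⁻) > NO₃⁻ > H₂PO₄⁻

Leaving-group ability tracks the stability of the departed species; conjugate-acid pKₐ is the usual yardstick (lower pKₐ → better LG).
OTf⁻: pKₐ(CF₃SO₃H (triflic acid)) ≈ -14
I⁻: pKₐ(HI) ≈ -10
chloride (Cl⁻): pKₐ(HCl) ≈ -7
NO₃⁻: pKₐ(HNO₃) ≈ -1.3
H₂PO₄⁻: pKₐ(H₃PO₄) ≈ 2.1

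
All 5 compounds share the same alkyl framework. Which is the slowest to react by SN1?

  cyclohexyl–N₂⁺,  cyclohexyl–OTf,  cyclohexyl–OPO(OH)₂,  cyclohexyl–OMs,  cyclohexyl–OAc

The skeletons are identical, so relative rate is governed entirely by leaving-group ability.
Rank by basicity of the departing species: weakest base leaves most easily.
cyclohexyl–N₂⁺ loses N₂: no meaningful conjugate acid; N₂ departs as an exceptionally stable neutral molecule
cyclohexyl–OTf loses OTf⁻: pKₐ(CF₃SO₃H (triflic acid)) ≈ -14
cyclohexyl–OMs loses OMs⁻: pKₐ(CH₃SO₃H (MsOH)) ≈ -1.9
cyclohexyl–OPO(OH)₂ loses H₂PO₄⁻: pKₐ(H₃PO₄) ≈ 2.1
cyclohexyl–OAc loses AcO⁻: pKₐ(CH₃COOH) ≈ 4.8

cyclohexyl–OAc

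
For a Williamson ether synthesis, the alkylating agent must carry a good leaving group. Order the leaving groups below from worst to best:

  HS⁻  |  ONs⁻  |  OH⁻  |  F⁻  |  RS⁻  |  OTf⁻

A good leaving group is a weak base: the lower the pKₐ of its conjugate acid, the more readily it departs.
OTf⁻: pKₐ(CF₃SO₃H (triflic acid)) ≈ -14
ONs⁻: pKₐ(p-O₂NC₆H₄SO₃H) ≈ -3.5
F⁻: pKₐ(HF) ≈ 3.2
HS⁻: pKₐ(H₂S) ≈ 7
RS⁻: pKₐ(RSH (a thiol)) ≈ 10.5 — moderately basic; rarely leaves without activation
OH⁻: pKₐ(H₂O) ≈ 15.7 — strong base; essentially never leaves without prior activation
Listed from poorest to best leaving group as asked.

OH⁻ < RS⁻ < HS⁻ < F⁻ < ONs⁻ < OTf⁻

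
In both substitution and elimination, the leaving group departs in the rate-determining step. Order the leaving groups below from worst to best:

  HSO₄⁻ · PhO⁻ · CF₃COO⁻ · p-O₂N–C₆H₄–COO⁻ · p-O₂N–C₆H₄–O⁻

PhO⁻ < p-O₂N–C₆H₄–O⁻ < p-O₂N–C₆H₄–COO⁻ < CF₃COO⁻ < HSO₄⁻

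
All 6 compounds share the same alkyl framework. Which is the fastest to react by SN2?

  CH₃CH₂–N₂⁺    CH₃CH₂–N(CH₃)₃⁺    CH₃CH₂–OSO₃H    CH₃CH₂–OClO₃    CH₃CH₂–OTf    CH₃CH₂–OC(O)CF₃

Same R in every case — rank the leaving groups.
The more stable X⁻ (or X) is on its own — i.e. the weaker a base it is — the better a leaving group it makes.
CH₃CH₂–N₂⁺ loses N₂: no meaningful conjugate acid; N₂ departs as an exceptionally stable neutral molecule
CH₃CH₂–OTf loses OTf⁻: pKₐ(CF₃SO₃H (triflic acid)) ≈ -14
CH₃CH₂–OClO₃ loses ClO₄⁻: pKₐ(HClO₄) ≈ -10
CH₃CH₂–OSO₃H loses HSO₄⁻: pKₐ(H₂SO₄) ≈ -3
CH₃CH₂–OC(O)CF₃ loses CF₃COO⁻: pKₐ(CF₃COOH) ≈ 0.2
CH₃CH₂–N(CH₃)₃⁺ loses NR'₃: pKₐ(R'₃NH⁺) ≈ 10.7

CH₃CH₂–N₂⁺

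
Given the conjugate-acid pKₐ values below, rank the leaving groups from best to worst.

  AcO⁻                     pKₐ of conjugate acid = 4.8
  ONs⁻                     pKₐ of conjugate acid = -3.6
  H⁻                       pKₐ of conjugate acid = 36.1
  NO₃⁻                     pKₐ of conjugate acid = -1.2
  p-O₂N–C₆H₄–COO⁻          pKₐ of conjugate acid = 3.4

Lower conjugate-acid pKₐ ⇒ weaker base ⇒ better leaving group.
Sorting by the given values: ONs⁻ (-3.6), NO₃⁻ (-1.2), p-O₂N–C₆H₄–COO⁻ (3.4), AcO⁻ (4.8), H⁻ (36.1).

ONs⁻ > NO₃⁻ > p-O₂N–C₆H₄–COO⁻ > AcO⁻ > H⁻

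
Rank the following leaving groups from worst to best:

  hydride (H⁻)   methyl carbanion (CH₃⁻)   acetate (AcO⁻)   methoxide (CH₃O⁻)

Leaving-group ability tracks the stability of the departed species; conjugate-acid pKₐ is the usual yardstick (lower pKₐ → better LG).
acetate (AcO⁻): pKₐ(CH₃COOH) ≈ 4.8
methoxide (CH₃O⁻): pKₐ(CH₃OH) ≈ 15.5
hydride (H⁻): pKₐ(H₂) ≈ 36
methyl carbanion (CH₃⁻): pKₐ(CH₄) ≈ 48
Reversing gives the worst-to-best order requested.

methyl carbanion (CH₃⁻) < hydride (H⁻) < methoxide (CH₃O⁻) < acetate (AcO⁻)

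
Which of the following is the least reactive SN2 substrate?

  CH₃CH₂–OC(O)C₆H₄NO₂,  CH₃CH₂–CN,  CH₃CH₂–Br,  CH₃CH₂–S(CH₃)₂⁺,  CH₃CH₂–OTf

Identical carbon frameworks mean the comparison reduces to leaving-group quality.
A good leaving group is a weak base: the lower the pKₐ of its conjugate acid, the more readily it departs.
CH₃CH₂–OTf loses OTf⁻: pKₐ(CF₃SO₃H (triflic acid)) ≈ -14
CH₃CH₂–Br loses Br⁻: pKₐ(HBr) ≈ -9
CH₃CH₂–S(CH₃)₂⁺ loses SR'₂: pKₐ(R'₂SH⁺) ≈ -7
CH₃CH₂–OC(O)C₆H₄NO₂ loses p-O₂N–C₆H₄–COO⁻: pKₐ(p-nitrobenzoic acid) ≈ 3.4
CH₃CH₂–CN loses CN⁻: pKₐ(HCN) ≈ 9.2

CH₃CH₂–CN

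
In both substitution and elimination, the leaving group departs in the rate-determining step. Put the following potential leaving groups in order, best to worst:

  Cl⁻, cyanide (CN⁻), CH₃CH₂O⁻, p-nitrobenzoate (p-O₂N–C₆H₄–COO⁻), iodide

iodide > Cl⁻ > p-nitrobenzoate (p-O₂N–C₆H₄–COO⁻) > cyanide (CN⁻) > CH₃CH₂O⁻

The more stable X⁻ (or X) is on its own — i.e. the weaker a base it is — the better a leaving group it makes.
iodide: pKₐ(HI) ≈ -10 — large, highly polarisable; very weak base
Cl⁻: pKₐ(HCl) ≈ -7
p-nitrobenzoate (p-O₂N–C₆H₄–COO⁻): pKₐ(p-nitrobenzoic acid) ≈ 3.4
cyanide (CN⁻): pKₐ(HCN) ≈ 9.2
CH₃CH₂O⁻: pKₐ(CH₃CH₂OH) ≈ 16 — strong base; alkoxides do not leave unassisted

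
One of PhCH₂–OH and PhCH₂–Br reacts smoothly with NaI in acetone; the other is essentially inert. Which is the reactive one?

From PhCH₂–OH the departing group would be OH⁻ (pKₐ(H₂O) ≈ 15.7). Strong base; essentially never leaves without prior activation.
From PhCH₂–Br the leaving group is Br⁻ (pKₐ(HBr) ≈ -9). Weak base; good leaving group.
(In practice PhCH₂–Br is made from PhCH₂–OH by treatment with PBr₃, replacing the hydroxyl with bromide.)

PhCH₂–Br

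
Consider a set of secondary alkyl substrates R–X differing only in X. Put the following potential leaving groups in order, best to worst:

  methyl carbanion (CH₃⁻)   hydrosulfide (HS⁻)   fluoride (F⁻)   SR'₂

A good leaving group is a weak base: the lower the pKₐ of its conjugate acid, the more readily it departs.
SR'₂: pKₐ(R'₂SH⁺) ≈ -7
fluoride (F⁻): pKₐ(HF) ≈ 3.2
hydrosulfide (HS⁻): pKₐ(H₂S) ≈ 7 — larger and more polarisable than the oxygen analogue
methyl carbanion (CH₃⁻): pKₐ(CH₄) ≈ 48

SR'₂ > fluoride (F⁻) > hydrosulfide (HS⁻) > methyl carbanion (CH₃⁻)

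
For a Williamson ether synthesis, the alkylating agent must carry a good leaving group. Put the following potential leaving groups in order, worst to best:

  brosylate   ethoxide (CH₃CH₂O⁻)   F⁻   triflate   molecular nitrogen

Rank by basicity of the departing species: weakest base leaves most easily.
molecular nitrogen: no meaningful conjugate acid; N₂ departs as an exceptionally stable neutral molecule
triflate: pKₐ(CF₃SO₃H (triflic acid)) ≈ -14
brosylate: pKₐ(p-BrC₆H₄SO₃H) ≈ -2.8
F⁻: pKₐ(HF) ≈ 3.2
ethoxide (CH₃CH₂O⁻): pKₐ(CH₃CH₂OH) ≈ 16
Listed from poorest to best leaving group as asked.

ethoxide (CH₃CH₂O⁻) < F⁻ < brosylate < triflate < molecular nitrogen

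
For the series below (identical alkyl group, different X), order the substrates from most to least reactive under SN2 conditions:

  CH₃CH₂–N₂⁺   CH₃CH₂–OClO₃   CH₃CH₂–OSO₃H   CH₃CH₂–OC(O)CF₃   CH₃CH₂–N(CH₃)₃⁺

CH₃CH₂–N₂⁺ > CH₃CH₂–OClO₃ > CH₃CH₂–OSO₃H > CH₃CH₂–OC(O)CF₃ > CH₃CH₂–N(CH₃)₃⁺

Identical carbon frameworks mean the comparison reduces to leaving-group quality.
A good leaving group is a weak base: the lower the pKₐ of its conjugate acid, the more readily it departs.
CH₃CH₂–N₂⁺ loses N₂: no meaningful conjugate acid; N₂ departs as an exceptionally stable neutral molecule
CH₃CH₂–OClO₃ loses ClO₄⁻: pKₐ(HClO₄) ≈ -10
CH₃CH₂–OSO₃H loses HSO₄⁻: pKₐ(H₂SO₄) ≈ -3
CH₃CH₂–OC(O)CF₃ loses CF₃COO⁻: pKₐ(CF₃COOH) ≈ 0.2
CH₃CH₂–N(CH₃)₃⁺ loses NR'₃: pKₐ(R'₃NH⁺) ≈ 10.7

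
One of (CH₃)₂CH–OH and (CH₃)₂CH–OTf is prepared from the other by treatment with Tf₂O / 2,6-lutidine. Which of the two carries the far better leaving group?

(CH₃)₂CH–OTf

From (CH₃)₂CH–OH the departing group would be OH⁻ (pKₐ(H₂O) ≈ 15.7). Strong base; essentially never leaves without prior activation.
From (CH₃)₂CH–OTf the leaving group is OTf⁻ (pKₐ(CF₃SO₃H (triflic acid)) ≈ -14). Charge spread over three oxygens and a CF₃ group; the premier leaving group in synthesis.
Treatment with Tf₂O / 2,6-lutidine works by converting the hydroxyl into a triflate, making (CH₃)₂CH–OTf enormously more reactive.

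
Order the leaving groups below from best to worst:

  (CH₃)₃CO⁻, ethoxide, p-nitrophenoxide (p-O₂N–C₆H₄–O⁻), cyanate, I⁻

I⁻ > cyanate > p-nitrophenoxide (p-O₂N–C₆H₄–O⁻) > ethoxide > (CH₃)₃CO⁻

Leaving-group ability tracks the stability of the departed species; conjugate-acid pKₐ is the usual yardstick (lower pKₐ → better LG).
I⁻: pKₐ(HI) ≈ -10
cyanate: pKₐ(HOCN) ≈ 3.5
p-nitrophenoxide (p-O₂N–C₆H₄–O⁻): pKₐ(p-nitrophenol) ≈ 7.2
ethoxide: pKₐ(CH₃CH₂OH) ≈ 16
(CH₃)₃CO⁻: pKₐ(t-BuOH) ≈ 18 — bulky, strongly basic alkoxide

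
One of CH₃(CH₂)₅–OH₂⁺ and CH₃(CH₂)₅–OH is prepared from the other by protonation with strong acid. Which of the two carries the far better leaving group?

CH₃(CH₂)₅–OH₂⁺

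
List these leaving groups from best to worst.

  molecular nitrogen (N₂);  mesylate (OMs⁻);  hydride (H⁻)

Leaving-group ability tracks the stability of the departed species; conjugate-acid pKₐ is the usual yardstick (lower pKₐ → better LG).
molecular nitrogen (N₂): no meaningful conjugate acid; N₂ departs as an exceptionally stable neutral molecule
mesylate (OMs⁻): pKₐ(CH₃SO₃H (MsOH)) ≈ -1.9 — resonance-delocalised alkanesulfonate
hydride (H⁻): pKₐ(H₂) ≈ 36 — extremely strong base; leaves only in special hydride-transfer contexts

molecular nitrogen (N₂) > mesylate (OMs⁻) > hydride (H⁻)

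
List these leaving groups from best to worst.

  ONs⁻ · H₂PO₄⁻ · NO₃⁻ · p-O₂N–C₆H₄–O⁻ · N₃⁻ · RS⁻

ONs⁻ > NO₃⁻ > H₂PO₄⁻ > N₃⁻ > p-O₂N–C₆H₄–O⁻ > RS⁻

Leaving-group ability tracks the stability of the departed species; conjugate-acid pKₐ is the usual yardstick (lower pKₐ → better LG).
ONs⁻: pKₐ(p-O₂NC₆H₄SO₃H) ≈ -3.5 — p-nitro group further stabilises the sulfonate
NO₃⁻: pKₐ(HNO₃) ≈ -1.3 — resonance-delocalised over three oxygens
H₂PO₄⁻: pKₐ(H₃PO₄) ≈ 2.1 — moderate base; biological leaving group after further activation
N₃⁻: pKₐ(HN₃) ≈ 4.7 — linear, resonance-stabilised
p-O₂N–C₆H₄–O⁻: pKₐ(p-nitrophenol) ≈ 7.2 — nitro group delocalises the charge; the classic chromogenic LG
RS⁻: pKₐ(RSH (a thiol)) ≈ 10.5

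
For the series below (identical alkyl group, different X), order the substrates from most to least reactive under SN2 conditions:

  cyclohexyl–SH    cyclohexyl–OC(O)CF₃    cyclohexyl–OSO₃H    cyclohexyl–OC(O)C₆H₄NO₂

The skeletons are identical, so relative rate is governed entirely by leaving-group ability.
Rank by basicity of the departing species: weakest base leaves most easily.
cyclohexyl–OSO₃H loses HSO₄⁻: pKₐ(H₂SO₄) ≈ -3
cyclohexyl–OC(O)CF₃ loses CF₃COO⁻: pKₐ(CF₃COOH) ≈ 0.2
cyclohexyl–OC(O)C₆H₄NO₂ loses p-O₂N–C₆H₄–COO⁻: pKₐ(p-nitrobenzoic acid) ≈ 3.4
cyclohexyl–SH loses HS⁻: pKₐ(H₂S) ≈ 7

cyclohexyl–OSO₃H > cyclohexyl–OC(O)CF₃ > cyclohexyl–OC(O)C₆H₄NO₂ > cyclohexyl–SH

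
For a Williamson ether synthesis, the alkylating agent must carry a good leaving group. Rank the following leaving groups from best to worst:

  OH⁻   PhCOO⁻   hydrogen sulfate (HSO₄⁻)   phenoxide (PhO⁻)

hydrogen sulfate (HSO₄⁻) > PhCOO⁻ > phenoxide (PhO⁻) > OH⁻

hydrogen sulfate (HSO₄⁻): pKₐ(H₂SO₄) ≈ -3 — conjugate base of a strong mineral acid
PhCOO⁻: pKₐ(C₆H₅COOH) ≈ 4.2
phenoxide (PhO⁻): pKₐ(C₆H₅OH (phenol)) ≈ 10
OH⁻: pKₐ(H₂O) ≈ 15.7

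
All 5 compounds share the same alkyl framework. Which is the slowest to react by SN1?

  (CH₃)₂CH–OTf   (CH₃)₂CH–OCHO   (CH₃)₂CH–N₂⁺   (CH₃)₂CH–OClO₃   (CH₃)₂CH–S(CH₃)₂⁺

(CH₃)₂CH–OCHO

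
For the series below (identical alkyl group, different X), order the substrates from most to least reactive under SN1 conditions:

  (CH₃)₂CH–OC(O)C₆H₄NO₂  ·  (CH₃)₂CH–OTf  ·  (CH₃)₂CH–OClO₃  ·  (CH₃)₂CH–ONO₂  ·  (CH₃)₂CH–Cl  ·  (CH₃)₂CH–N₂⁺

The skeletons are identical, so relative rate is governed entirely by leaving-group ability.
Rank by basicity of the departing species: weakest base leaves most easily.
(CH₃)₂CH–N₂⁺ loses N₂: no meaningful conjugate acid; N₂ departs as an exceptionally stable neutral molecule
(CH₃)₂CH–OTf loses OTf⁻: pKₐ(CF₃SO₃H (triflic acid)) ≈ -14
(CH₃)₂CH–OClO₃ loses ClO₄⁻: pKₐ(HClO₄) ≈ -10
(CH₃)₂CH–Cl loses Cl⁻: pKₐ(HCl) ≈ -7
(CH₃)₂CH–ONO₂ loses NO₃⁻: pKₐ(HNO₃) ≈ -1.3
(CH₃)₂CH–OC(O)C₆H₄NO₂ loses p-O₂N–C₆H₄–COO⁻: pKₐ(p-nitrobenzoic acid) ≈ 3.4

(CH₃)₂CH–N₂⁺ > (CH₃)₂CH–OTf > (CH₃)₂CH–OClO₃ > (CH₃)₂CH–Cl > (CH₃)₂CH–ONO₂ > (CH₃)₂CH–OC(O)C₆H₄NO₂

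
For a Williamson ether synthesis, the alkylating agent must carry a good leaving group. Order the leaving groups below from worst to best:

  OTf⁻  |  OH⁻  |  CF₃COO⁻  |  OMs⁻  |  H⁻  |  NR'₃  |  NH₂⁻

NH₂⁻ < H⁻ < OH⁻ < NR'₃ < CF₃COO⁻ < OMs⁻ < OTf⁻

The more stable X⁻ (or X) is on its own — i.e. the weaker a base it is — the better a leaving group it makes.
OTf⁻: pKₐ(CF₃SO₃H (triflic acid)) ≈ -14
OMs⁻: pKₐ(CH₃SO₃H (MsOH)) ≈ -1.9
CF₃COO⁻: pKₐ(CF₃COOH) ≈ 0.2
NR'₃: pKₐ(R'₃NH⁺) ≈ 10.7
OH⁻: pKₐ(H₂O) ≈ 15.7
H⁻: pKₐ(H₂) ≈ 36
NH₂⁻: pKₐ(NH₃) ≈ 38
Listed from poorest to best leaving group as asked.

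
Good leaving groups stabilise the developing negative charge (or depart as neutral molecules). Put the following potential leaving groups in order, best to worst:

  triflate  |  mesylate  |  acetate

Rank by basicity of the departing species: weakest base leaves most easily.
triflate: pKₐ(CF₃SO₃H (triflic acid)) ≈ -14
mesylate: pKₐ(CH₃SO₃H (MsOH)) ≈ -1.9
acetate: pKₐ(CH₃COOH) ≈ 4.8

triflate > mesylate > acetate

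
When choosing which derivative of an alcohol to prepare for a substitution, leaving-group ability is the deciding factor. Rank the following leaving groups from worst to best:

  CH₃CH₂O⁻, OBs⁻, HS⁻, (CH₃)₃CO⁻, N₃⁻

OBs⁻: pKₐ(p-BrC₆H₄SO₃H) ≈ -2.8
N₃⁻: pKₐ(HN₃) ≈ 4.7
HS⁻: pKₐ(H₂S) ≈ 7
CH₃CH₂O⁻: pKₐ(CH₃CH₂OH) ≈ 16
(CH₃)₃CO⁻: pKₐ(t-BuOH) ≈ 18
Listed from poorest to best leaving group as asked.

(CH₃)₃CO⁻ < CH₃CH₂O⁻ < HS⁻ < N₃⁻ < OBs⁻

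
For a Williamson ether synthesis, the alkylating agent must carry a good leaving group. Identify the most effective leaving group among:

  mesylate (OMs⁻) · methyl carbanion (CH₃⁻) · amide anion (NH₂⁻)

mesylate (OMs⁻)

The more stable X⁻ (or X) is on its own — i.e. the weaker a base it is — the better a leaving group it makes.
mesylate (OMs⁻): pKₐ(CH₃SO₃H (MsOH)) ≈ -1.9
amide anion (NH₂⁻): pKₐ(NH₃) ≈ 38
methyl carbanion (CH₃⁻): pKₐ(CH₄) ≈ 48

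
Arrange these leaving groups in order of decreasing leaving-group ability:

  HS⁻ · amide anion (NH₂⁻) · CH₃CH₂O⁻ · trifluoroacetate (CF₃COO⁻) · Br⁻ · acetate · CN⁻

Br⁻ > trifluoroacetate (CF₃COO⁻) > acetate > HS⁻ > CN⁻ > CH₃CH₂O⁻ > amide anion (NH₂⁻)

Br⁻: pKₐ(HBr) ≈ -9
trifluoroacetate (CF₃COO⁻): pKₐ(CF₃COOH) ≈ 0.2
acetate: pKₐ(CH₃COOH) ≈ 4.8
HS⁻: pKₐ(H₂S) ≈ 7
CN⁻: pKₐ(HCN) ≈ 9.2
CH₃CH₂O⁻: pKₐ(CH₃CH₂OH) ≈ 16
amide anion (NH₂⁻): pKₐ(NH₃) ≈ 38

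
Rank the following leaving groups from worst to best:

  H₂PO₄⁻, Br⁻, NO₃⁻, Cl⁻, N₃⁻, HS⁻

Br⁻: pKₐ(HBr) ≈ -9
Cl⁻: pKₐ(HCl) ≈ -7
NO₃⁻: pKₐ(HNO₃) ≈ -1.3
H₂PO₄⁻: pKₐ(H₃PO₄) ≈ 2.1
N₃⁻: pKₐ(HN₃) ≈ 4.7
HS⁻: pKₐ(H₂S) ≈ 7
Listed from poorest to best leaving group as asked.

HS⁻ < N₃⁻ < H₂PO₄⁻ < NO₃⁻ < Cl⁻ < Br⁻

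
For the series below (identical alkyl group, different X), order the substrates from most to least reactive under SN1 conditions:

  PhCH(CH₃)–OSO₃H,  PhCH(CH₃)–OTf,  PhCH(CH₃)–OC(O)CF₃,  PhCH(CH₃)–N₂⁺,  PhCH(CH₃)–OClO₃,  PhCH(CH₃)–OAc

Identical carbon frameworks mean the comparison reduces to leaving-group quality.
Leaving-group ability tracks the stability of the departed species; conjugate-acid pKₐ is the usual yardstick (lower pKₐ → better LG).
PhCH(CH₃)–N₂⁺ loses N₂: no meaningful conjugate acid; N₂ departs as an exceptionally stable neutral molecule
PhCH(CH₃)–OTf loses OTf⁻: pKₐ(CF₃SO₃H (triflic acid)) ≈ -14
PhCH(CH₃)–OClO₃ loses ClO₄⁻: pKₐ(HClO₄) ≈ -10
PhCH(CH₃)–OSO₃H loses HSO₄⁻: pKₐ(H₂SO₄) ≈ -3
PhCH(CH₃)–OC(O)CF₃ loses CF₃COO⁻: pKₐ(CF₃COOH) ≈ 0.2
PhCH(CH₃)–OAc loses AcO⁻: pKₐ(CH₃COOH) ≈ 4.8

PhCH(CH₃)–N₂⁺ > PhCH(CH₃)–OTf > PhCH(CH₃)–OClO₃ > PhCH(CH₃)–OSO₃H > PhCH(CH₃)–OC(O)CF₃ > PhCH(CH₃)–OAc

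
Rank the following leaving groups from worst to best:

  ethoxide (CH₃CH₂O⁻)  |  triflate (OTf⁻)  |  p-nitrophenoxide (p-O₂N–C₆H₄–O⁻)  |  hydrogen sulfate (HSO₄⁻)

Leaving-group ability tracks the stability of the departed species; conjugate-acid pKₐ is the usual yardstick (lower pKₐ → better LG).
triflate (OTf⁻): pKₐ(CF₃SO₃H (triflic acid)) ≈ -14 — charge spread over three oxygens and a CF₃ group; the premier leaving group in synthesis
hydrogen sulfate (HSO₄⁻): pKₐ(H₂SO₄) ≈ -3 — conjugate base of a strong mineral acid
p-nitrophenoxide (p-O₂N–C₆H₄–O⁻): pKₐ(p-nitrophenol) ≈ 7.2 — nitro group delocalises the charge; the classic chromogenic LG
ethoxide (CH₃CH₂O⁻): pKₐ(CH₃CH₂OH) ≈ 16 — strong base; alkoxides do not leave unassisted
Listed from poorest to best leaving group as asked.

ethoxide (CH₃CH₂O⁻) < p-nitrophenoxide (p-O₂N–C₆H₄–O⁻) < hydrogen sulfate (HSO₄⁻) < triflate (OTf⁻)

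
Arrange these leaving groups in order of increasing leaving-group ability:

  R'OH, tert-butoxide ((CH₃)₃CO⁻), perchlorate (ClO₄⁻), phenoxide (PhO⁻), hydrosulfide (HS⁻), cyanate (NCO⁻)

tert-butoxide ((CH₃)₃CO⁻) < phenoxide (PhO⁻) < hydrosulfide (HS⁻) < cyanate (NCO⁻) < R'OH < perchlorate (ClO₄⁻)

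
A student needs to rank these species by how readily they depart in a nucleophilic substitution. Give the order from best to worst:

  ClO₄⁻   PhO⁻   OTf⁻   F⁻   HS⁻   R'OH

Rank by basicity of the departing species: weakest base leaves most easily.
OTf⁻: pKₐ(CF₃SO₃H (triflic acid)) ≈ -14
ClO₄⁻: pKₐ(HClO₄) ≈ -10
R'OH: pKₐ(R'OH₂⁺) ≈ -2.4
F⁻: pKₐ(HF) ≈ 3.2
HS⁻: pKₐ(H₂S) ≈ 7
PhO⁻: pKₐ(C₆H₅OH (phenol)) ≈ 10

OTf⁻ > ClO₄⁻ > R'OH > F⁻ > HS⁻ > PhO⁻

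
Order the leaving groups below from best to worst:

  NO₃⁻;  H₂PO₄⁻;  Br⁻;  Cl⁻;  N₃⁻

Br⁻: pKₐ(HBr) ≈ -9 — weak base; good leaving group
Cl⁻: pKₐ(HCl) ≈ -7 — moderately weak base
NO₃⁻: pKₐ(HNO₃) ≈ -1.3 — resonance-delocalised over three oxygens
H₂PO₄⁻: pKₐ(H₃PO₄) ≈ 2.1
N₃⁻: pKₐ(HN₃) ≈ 4.7

Br⁻ > Cl⁻ > NO₃⁻ > H₂PO₄⁻ > N₃⁻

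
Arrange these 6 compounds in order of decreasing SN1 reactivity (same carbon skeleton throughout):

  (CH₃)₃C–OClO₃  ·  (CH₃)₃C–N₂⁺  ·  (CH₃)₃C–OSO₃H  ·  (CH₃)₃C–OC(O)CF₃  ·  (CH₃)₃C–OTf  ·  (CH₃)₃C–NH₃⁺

Same R in every case — rank the leaving groups.
Rank by basicity of the departing species: weakest base leaves most easily.
(CH₃)₃C–N₂⁺ loses N₂: no meaningful conjugate acid; N₂ departs as an exceptionally stable neutral molecule
(CH₃)₃C–OTf loses OTf⁻: pKₐ(CF₃SO₃H (triflic acid)) ≈ -14
(CH₃)₃C–OClO₃ loses ClO₄⁻: pKₐ(HClO₄) ≈ -10
(CH₃)₃C–OSO₃H loses HSO₄⁻: pKₐ(H₂SO₄) ≈ -3
(CH₃)₃C–OC(O)CF₃ loses CF₃COO⁻: pKₐ(CF₃COOH) ≈ 0.2
(CH₃)₃C–NH₃⁺ loses NH₃: pKₐ(NH₄⁺) ≈ 9.2

(CH₃)₃C–N₂⁺ > (CH₃)₃C–OTf > (CH₃)₃C–OClO₃ > (CH₃)₃C–OSO₃H > (CH₃)₃C–OC(O)CF₃ > (CH₃)₃C–NH₃⁺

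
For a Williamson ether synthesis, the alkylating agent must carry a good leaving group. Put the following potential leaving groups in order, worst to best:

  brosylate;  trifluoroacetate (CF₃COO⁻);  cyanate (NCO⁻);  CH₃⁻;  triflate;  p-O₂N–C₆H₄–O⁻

CH₃⁻ < p-O₂N–C₆H₄–O⁻ < cyanate (NCO⁻) < trifluoroacetate (CF₃COO⁻) < brosylate < triflate

Leaving-group ability tracks the stability of the departed species; conjugate-acid pKₐ is the usual yardstick (lower pKₐ → better LG).
triflate: pKₐ(CF₃SO₃H (triflic acid)) ≈ -14 — charge spread over three oxygens and a CF₃ group; the premier leaving group in synthesis
brosylate: pKₐ(p-BrC₆H₄SO₃H) ≈ -2.8 — arenesulfonate with a p-bromo substituent
trifluoroacetate (CF₃COO⁻): pKₐ(CF₃COOH) ≈ 0.2
cyanate (NCO⁻): pKₐ(HOCN) ≈ 3.5
p-O₂N–C₆H₄–O⁻: pKₐ(p-nitrophenol) ≈ 7.2
CH₃⁻: pKₐ(CH₄) ≈ 48 — unstabilised carbanion; the worst conceivable leaving group
Listed from poorest to best leaving group as asked.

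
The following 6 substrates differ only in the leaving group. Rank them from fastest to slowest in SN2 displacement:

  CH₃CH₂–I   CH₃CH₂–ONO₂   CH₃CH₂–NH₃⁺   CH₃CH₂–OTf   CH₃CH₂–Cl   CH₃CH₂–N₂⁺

Identical carbon frameworks mean the comparison reduces to leaving-group quality.
A good leaving group is a weak base: the lower the pKₐ of its conjugate acid, the more readily it departs.
CH₃CH₂–N₂⁺ loses N₂: no meaningful conjugate acid; N₂ departs as an exceptionally stable neutral molecule
CH₃CH₂–OTf loses OTf⁻: pKₐ(CF₃SO₃H (triflic acid)) ≈ -14
CH₃CH₂–I loses I⁻: pKₐ(HI) ≈ -10
CH₃CH₂–Cl loses Cl⁻: pKₐ(HCl) ≈ -7
CH₃CH₂–ONO₂ loses NO₃⁻: pKₐ(HNO₃) ≈ -1.3
CH₃CH₂–NH₃⁺ loses NH₃: pKₐ(NH₄⁺) ≈ 9.2

CH₃CH₂–N₂⁺ > CH₃CH₂–OTf > CH₃CH₂–I > CH₃CH₂–Cl > CH₃CH₂–ONO₂ > CH₃CH₂–NH₃⁺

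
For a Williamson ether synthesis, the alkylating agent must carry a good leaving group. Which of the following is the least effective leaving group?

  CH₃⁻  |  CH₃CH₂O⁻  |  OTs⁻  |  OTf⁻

CH₃⁻

Leaving-group ability tracks the stability of the departed species; conjugate-acid pKₐ is the usual yardstick (lower pKₐ → better LG).
OTf⁻: pKₐ(CF₃SO₃H (triflic acid)) ≈ -14
OTs⁻: pKₐ(p-CH₃C₆H₄SO₃H (TsOH)) ≈ -2.8
CH₃CH₂O⁻: pKₐ(CH₃CH₂OH) ≈ 16
CH₃⁻: pKₐ(CH₄) ≈ 48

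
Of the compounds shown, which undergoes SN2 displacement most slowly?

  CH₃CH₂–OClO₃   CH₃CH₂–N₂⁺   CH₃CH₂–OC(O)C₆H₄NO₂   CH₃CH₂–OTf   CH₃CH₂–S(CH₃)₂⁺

CH₃CH₂–OC(O)C₆H₄NO₂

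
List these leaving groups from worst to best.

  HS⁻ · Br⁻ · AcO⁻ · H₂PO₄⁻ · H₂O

HS⁻ < AcO⁻ < H₂PO₄⁻ < H₂O < Br⁻

Br⁻: pKₐ(HBr) ≈ -9
H₂O: pKₐ(H₃O⁺) ≈ -1.7 — neutral; leaves from a protonated alcohol (R–OH₂⁺)
H₂PO₄⁻: pKₐ(H₃PO₄) ≈ 2.1
AcO⁻: pKₐ(CH₃COOH) ≈ 4.8 — resonance-stabilised but still a weak base
HS⁻: pKₐ(H₂S) ≈ 7 — larger and more polarisable than the oxygen analogue
Reversing gives the worst-to-best order requested.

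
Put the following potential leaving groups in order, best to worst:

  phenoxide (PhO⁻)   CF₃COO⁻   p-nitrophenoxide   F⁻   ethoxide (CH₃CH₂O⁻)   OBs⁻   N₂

N₂: no meaningful conjugate acid; N₂ departs as an exceptionally stable neutral molecule
OBs⁻: pKₐ(p-BrC₆H₄SO₃H) ≈ -2.8
CF₃COO⁻: pKₐ(CF₃COOH) ≈ 0.2 — strongly electron-withdrawing CF₃ stabilises the carboxylate
F⁻: pKₐ(HF) ≈ 3.2 — small and strongly basic; the poor halide leaving group
p-nitrophenoxide: pKₐ(p-nitrophenol) ≈ 7.2 — nitro group delocalises the charge; the classic chromogenic LG
phenoxide (PhO⁻): pKₐ(C₆H₅OH (phenol)) ≈ 10
ethoxide (CH₃CH₂O⁻): pKₐ(CH₃CH₂OH) ≈ 16 — strong base; alkoxides do not leave unassisted

N₂ > OBs⁻ > CF₃COO⁻ > F⁻ > p-nitrophenoxide > phenoxide (PhO⁻) > ethoxide (CH₃CH₂O⁻)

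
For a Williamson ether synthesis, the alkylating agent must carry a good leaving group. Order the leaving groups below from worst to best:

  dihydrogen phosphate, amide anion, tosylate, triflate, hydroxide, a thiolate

amide anion < hydroxide < a thiolate < dihydrogen phosphate < tosylate < triflate

triflate: pKₐ(CF₃SO₃H (triflic acid)) ≈ -14
tosylate: pKₐ(p-CH₃C₆H₄SO₃H (TsOH)) ≈ -2.8
dihydrogen phosphate: pKₐ(H₃PO₄) ≈ 2.1
a thiolate: pKₐ(RSH (a thiol)) ≈ 10.5
hydroxide: pKₐ(H₂O) ≈ 15.7
amide anion: pKₐ(NH₃) ≈ 38
Listed from poorest to best leaving group as asked.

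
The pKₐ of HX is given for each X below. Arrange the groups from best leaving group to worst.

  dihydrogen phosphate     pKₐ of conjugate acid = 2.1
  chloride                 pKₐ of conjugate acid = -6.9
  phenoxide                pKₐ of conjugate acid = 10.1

Lower conjugate-acid pKₐ ⇒ weaker base ⇒ better leaving group.
Sorting by the given values: chloride (-6.9), dihydrogen phosphate (2.1), phenoxide (10.1).

chloride > dihydrogen phosphate > phenoxide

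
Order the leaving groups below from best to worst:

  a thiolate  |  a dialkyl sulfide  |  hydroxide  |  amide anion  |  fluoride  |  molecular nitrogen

molecular nitrogen > a dialkyl sulfide > fluoride > a thiolate > hydroxide > amide anion

Leaving-group ability tracks the stability of the departed species; conjugate-acid pKₐ is the usual yardstick (lower pKₐ → better LG).
molecular nitrogen: no meaningful conjugate acid; N₂ departs as an exceptionally stable neutral molecule
a dialkyl sulfide: pKₐ(R'₂SH⁺) ≈ -7
fluoride: pKₐ(HF) ≈ 3.2
a thiolate: pKₐ(RSH (a thiol)) ≈ 10.5
hydroxide: pKₐ(H₂O) ≈ 15.7
amide anion: pKₐ(NH₃) ≈ 38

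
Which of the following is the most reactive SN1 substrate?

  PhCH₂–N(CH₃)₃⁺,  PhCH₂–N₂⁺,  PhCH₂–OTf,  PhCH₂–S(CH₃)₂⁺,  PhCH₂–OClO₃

With the same alkyl group throughout, only the leaving group differentiates the rates.
A good leaving group is a weak base: the lower the pKₐ of its conjugate acid, the more readily it departs.
PhCH₂–N₂⁺ loses N₂: no meaningful conjugate acid; N₂ departs as an exceptionally stable neutral molecule
PhCH₂–OTf loses OTf⁻: pKₐ(CF₃SO₃H (triflic acid)) ≈ -14
PhCH₂–OClO₃ loses ClO₄⁻: pKₐ(HClO₄) ≈ -10
PhCH₂–S(CH₃)₂⁺ loses SR'₂: pKₐ(R'₂SH⁺) ≈ -7
PhCH₂–N(CH₃)₃⁺ loses NR'₃: pKₐ(R'₃NH⁺) ≈ 10.7

PhCH₂–N₂⁺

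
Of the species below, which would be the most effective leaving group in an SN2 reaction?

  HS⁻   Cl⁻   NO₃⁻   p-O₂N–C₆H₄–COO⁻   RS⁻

Cl⁻: pKₐ(HCl) ≈ -7
NO₃⁻: pKₐ(HNO₃) ≈ -1.3
p-O₂N–C₆H₄–COO⁻: pKₐ(p-nitrobenzoic acid) ≈ 3.4
HS⁻: pKₐ(H₂S) ≈ 7
RS⁻: pKₐ(RSH (a thiol)) ≈ 10.5

Cl⁻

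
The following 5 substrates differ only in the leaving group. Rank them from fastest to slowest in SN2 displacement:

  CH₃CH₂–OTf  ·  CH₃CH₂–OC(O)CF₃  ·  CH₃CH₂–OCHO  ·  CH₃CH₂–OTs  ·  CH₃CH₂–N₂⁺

CH₃CH₂–N₂⁺ > CH₃CH₂–OTf > CH₃CH₂–OTs > CH₃CH₂–OC(O)CF₃ > CH₃CH₂–OCHO

With the same alkyl group throughout, only the leaving group differentiates the rates.
The more stable X⁻ (or X) is on its own — i.e. the weaker a base it is — the better a leaving group it makes.
CH₃CH₂–N₂⁺ loses N₂: no meaningful conjugate acid; N₂ departs as an exceptionally stable neutral molecule
CH₃CH₂–OTf loses OTf⁻: pKₐ(CF₃SO₃H (triflic acid)) ≈ -14
CH₃CH₂–OTs loses OTs⁻: pKₐ(p-CH₃C₆H₄SO₃H (TsOH)) ≈ -2.8
CH₃CH₂–OC(O)CF₃ loses CF₃COO⁻: pKₐ(CF₃COOH) ≈ 0.2
CH₃CH₂–OCHO loses HCOO⁻: pKₐ(HCOOH) ≈ 3.8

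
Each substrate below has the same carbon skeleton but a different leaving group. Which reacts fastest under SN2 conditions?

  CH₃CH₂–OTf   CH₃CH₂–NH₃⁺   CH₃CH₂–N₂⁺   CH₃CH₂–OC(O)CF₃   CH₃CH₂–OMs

CH₃CH₂–N₂⁺

The skeletons are identical, so relative rate is governed entirely by leaving-group ability.
Rank by basicity of the departing species: weakest base leaves most easily.
CH₃CH₂–N₂⁺ loses N₂: no meaningful conjugate acid; N₂ departs as an exceptionally stable neutral molecule
CH₃CH₂–OTf loses OTf⁻: pKₐ(CF₃SO₃H (triflic acid)) ≈ -14
CH₃CH₂–OMs loses OMs⁻: pKₐ(CH₃SO₃H (MsOH)) ≈ -1.9
CH₃CH₂–OC(O)CF₃ loses CF₃COO⁻: pKₐ(CF₃COOH) ≈ 0.2
CH₃CH₂–NH₃⁺ loses NH₃: pKₐ(NH₄⁺) ≈ 9.2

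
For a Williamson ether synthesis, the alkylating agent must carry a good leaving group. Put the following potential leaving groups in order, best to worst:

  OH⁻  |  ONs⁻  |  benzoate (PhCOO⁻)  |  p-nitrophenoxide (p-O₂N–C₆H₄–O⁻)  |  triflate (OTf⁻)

triflate (OTf⁻) > ONs⁻ > benzoate (PhCOO⁻) > p-nitrophenoxide (p-O₂N–C₆H₄–O⁻) > OH⁻

Leaving-group ability tracks the stability of the departed species; conjugate-acid pKₐ is the usual yardstick (lower pKₐ → better LG).
triflate (OTf⁻): pKₐ(CF₃SO₃H (triflic acid)) ≈ -14
ONs⁻: pKₐ(p-O₂NC₆H₄SO₃H) ≈ -3.5
benzoate (PhCOO⁻): pKₐ(C₆H₅COOH) ≈ 4.2
p-nitrophenoxide (p-O₂N–C₆H₄–O⁻): pKₐ(p-nitrophenol) ≈ 7.2
OH⁻: pKₐ(H₂O) ≈ 15.7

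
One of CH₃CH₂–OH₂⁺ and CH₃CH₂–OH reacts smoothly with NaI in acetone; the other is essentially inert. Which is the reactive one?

From CH₃CH₂–OH the departing group would be OH⁻ (pKₐ(H₂O) ≈ 15.7). Strong base; essentially never leaves without prior activation.
From CH₃CH₂–OH₂⁺ the leaving group is H₂O (pKₐ(H₃O⁺) ≈ -1.7). Neutral; leaves from a protonated alcohol (R–OH₂⁺).
(In practice CH₃CH₂–OH₂⁺ is made from CH₃CH₂–OH by protonation with strong acid, converting the leaving group from hydroxide to neutral water.)

CH₃CH₂–OH₂⁺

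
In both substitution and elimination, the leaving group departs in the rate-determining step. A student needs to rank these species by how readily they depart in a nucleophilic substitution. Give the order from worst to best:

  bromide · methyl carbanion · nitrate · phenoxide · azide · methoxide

methyl carbanion < methoxide < phenoxide < azide < nitrate < bromide

Rank by basicity of the departing species: weakest base leaves most easily.
bromide: pKₐ(HBr) ≈ -9
nitrate: pKₐ(HNO₃) ≈ -1.3
azide: pKₐ(HN₃) ≈ 4.7 — linear, resonance-stabilised
phenoxide: pKₐ(C₆H₅OH (phenol)) ≈ 10 — resonance into the ring helps, but still a poor LG
methoxide: pKₐ(CH₃OH) ≈ 15.5 — strong base; alkoxides do not leave unassisted
methyl carbanion: pKₐ(CH₄) ≈ 48
Listed from poorest to best leaving group as asked.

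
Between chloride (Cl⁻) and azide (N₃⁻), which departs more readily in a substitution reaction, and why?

chloride (Cl⁻)

chloride (Cl⁻) is the better leaving group.
pKₐ(HCl) ≈ -7 versus pKₐ(HN₃) ≈ 4.7: chloride (Cl⁻) is the much weaker base.
Moderately weak base.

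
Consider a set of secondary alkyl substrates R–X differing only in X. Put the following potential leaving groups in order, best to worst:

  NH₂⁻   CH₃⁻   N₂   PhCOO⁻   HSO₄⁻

N₂ > HSO₄⁻ > PhCOO⁻ > NH₂⁻ > CH₃⁻

The more stable X⁻ (or X) is on its own — i.e. the weaker a base it is — the better a leaving group it makes.
N₂: no meaningful conjugate acid; N₂ departs as an exceptionally stable neutral molecule
HSO₄⁻: pKₐ(H₂SO₄) ≈ -3
PhCOO⁻: pKₐ(C₆H₅COOH) ≈ 4.2 — aryl carboxylate
NH₂⁻: pKₐ(NH₃) ≈ 38 — extremely strong base; never a leaving group
CH₃⁻: pKₐ(CH₄) ≈ 48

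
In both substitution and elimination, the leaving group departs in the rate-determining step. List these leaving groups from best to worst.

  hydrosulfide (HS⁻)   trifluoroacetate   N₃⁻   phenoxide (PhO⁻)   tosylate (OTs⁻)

The more stable X⁻ (or X) is on its own — i.e. the weaker a base it is — the better a leaving group it makes.
tosylate (OTs⁻): pKₐ(p-CH₃C₆H₄SO₃H (TsOH)) ≈ -2.8
trifluoroacetate: pKₐ(CF₃COOH) ≈ 0.2
N₃⁻: pKₐ(HN₃) ≈ 4.7
hydrosulfide (HS⁻): pKₐ(H₂S) ≈ 7
phenoxide (PhO⁻): pKₐ(C₆H₅OH (phenol)) ≈ 10

tosylate (OTs⁻) > trifluoroacetate > N₃⁻ > hydrosulfide (HS⁻) > phenoxide (PhO⁻)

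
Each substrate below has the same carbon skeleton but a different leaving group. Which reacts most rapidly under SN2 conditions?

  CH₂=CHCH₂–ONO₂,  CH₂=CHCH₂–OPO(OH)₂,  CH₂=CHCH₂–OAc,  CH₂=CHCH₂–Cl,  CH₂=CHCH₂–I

Same R in every case — rank the leaving groups.
Rank by basicity of the departing species: weakest base leaves most easily.
CH₂=CHCH₂–I loses I⁻: pKₐ(HI) ≈ -10
CH₂=CHCH₂–Cl loses Cl⁻: pKₐ(HCl) ≈ -7
CH₂=CHCH₂–ONO₂ loses NO₃⁻: pKₐ(HNO₃) ≈ -1.3
CH₂=CHCH₂–OPO(OH)₂ loses H₂PO₄⁻: pKₐ(H₃PO₄) ≈ 2.1
CH₂=CHCH₂–OAc loses AcO⁻: pKₐ(CH₃COOH) ≈ 4.8

CH₂=CHCH₂–I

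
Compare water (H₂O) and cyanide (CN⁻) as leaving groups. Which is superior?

water (H₂O) is the better leaving group.
pKₐ(H₃O⁺) ≈ -1.7 versus pKₐ(HCN) ≈ 9.2: water (H₂O) is the much weaker base.
Neutral; leaves from a protonated alcohol (R–OH₂⁺).

water (H₂O)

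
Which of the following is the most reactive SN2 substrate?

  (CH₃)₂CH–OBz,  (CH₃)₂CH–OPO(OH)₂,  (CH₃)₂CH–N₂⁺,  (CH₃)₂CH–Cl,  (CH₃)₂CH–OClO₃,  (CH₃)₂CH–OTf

With the same alkyl group throughout, only the leaving group differentiates the rates.
The more stable X⁻ (or X) is on its own — i.e. the weaker a base it is — the better a leaving group it makes.
(CH₃)₂CH–N₂⁺ loses N₂: no meaningful conjugate acid; N₂ departs as an exceptionally stable neutral molecule
(CH₃)₂CH–OTf loses OTf⁻: pKₐ(CF₃SO₃H (triflic acid)) ≈ -14
(CH₃)₂CH–OClO₃ loses ClO₄⁻: pKₐ(HClO₄) ≈ -10
(CH₃)₂CH–Cl loses Cl⁻: pKₐ(HCl) ≈ -7
(CH₃)₂CH–OPO(OH)₂ loses H₂PO₄⁻: pKₐ(H₃PO₄) ≈ 2.1
(CH₃)₂CH–OBz loses PhCOO⁻: pKₐ(C₆H₅COOH) ≈ 4.2

(CH₃)₂CH–N₂⁺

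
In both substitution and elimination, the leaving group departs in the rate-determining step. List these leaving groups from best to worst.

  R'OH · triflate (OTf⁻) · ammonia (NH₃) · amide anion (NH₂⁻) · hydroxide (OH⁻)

The more stable X⁻ (or X) is on its own — i.e. the weaker a base it is — the better a leaving group it makes.
triflate (OTf⁻): pKₐ(CF₃SO₃H (triflic acid)) ≈ -14 — charge spread over three oxygens and a CF₃ group; the premier leaving group in synthesis
R'OH: pKₐ(R'OH₂⁺) ≈ -2.4 — neutral; leaves from a protonated ether (an oxonium ion, R–O(H)R'⁺)
ammonia (NH₃): pKₐ(NH₄⁺) ≈ 9.2
hydroxide (OH⁻): pKₐ(H₂O) ≈ 15.7
amide anion (NH₂⁻): pKₐ(NH₃) ≈ 38 — extremely strong base; never a leaving group

triflate (OTf⁻) > R'OH > ammonia (NH₃) > hydroxide (OH⁻) > amide anion (NH₂⁻)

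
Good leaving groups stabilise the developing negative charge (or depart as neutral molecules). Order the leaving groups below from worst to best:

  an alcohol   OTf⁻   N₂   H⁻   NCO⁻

N₂: no meaningful conjugate acid; N₂ departs as an exceptionally stable neutral molecule
OTf⁻: pKₐ(CF₃SO₃H (triflic acid)) ≈ -14
an alcohol: pKₐ(R'OH₂⁺) ≈ -2.4
NCO⁻: pKₐ(HOCN) ≈ 3.5
H⁻: pKₐ(H₂) ≈ 36
Reversing gives the worst-to-best order requested.

H⁻ < NCO⁻ < an alcohol < OTf⁻ < N₂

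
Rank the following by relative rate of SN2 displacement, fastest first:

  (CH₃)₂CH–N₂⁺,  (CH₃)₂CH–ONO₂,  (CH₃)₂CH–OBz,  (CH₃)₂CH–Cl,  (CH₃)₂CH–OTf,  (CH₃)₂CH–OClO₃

The skeletons are identical, so relative rate is governed entirely by leaving-group ability.
Leaving-group ability tracks the stability of the departed species; conjugate-acid pKₐ is the usual yardstick (lower pKₐ → better LG).
(CH₃)₂CH–N₂⁺ loses N₂: no meaningful conjugate acid; N₂ departs as an exceptionally stable neutral molecule
(CH₃)₂CH–OTf loses OTf⁻: pKₐ(CF₃SO₃H (triflic acid)) ≈ -14
(CH₃)₂CH–OClO₃ loses ClO₄⁻: pKₐ(HClO₄) ≈ -10
(CH₃)₂CH–Cl loses Cl⁻: pKₐ(HCl) ≈ -7
(CH₃)₂CH–ONO₂ loses NO₃⁻: pKₐ(HNO₃) ≈ -1.3
(CH₃)₂CH–OBz loses PhCOO⁻: pKₐ(C₆H₅COOH) ≈ 4.2

(CH₃)₂CH–N₂⁺ > (CH₃)₂CH–OTf > (CH₃)₂CH–OClO₃ > (CH₃)₂CH–Cl > (CH₃)₂CH–ONO₂ > (CH₃)₂CH–OBz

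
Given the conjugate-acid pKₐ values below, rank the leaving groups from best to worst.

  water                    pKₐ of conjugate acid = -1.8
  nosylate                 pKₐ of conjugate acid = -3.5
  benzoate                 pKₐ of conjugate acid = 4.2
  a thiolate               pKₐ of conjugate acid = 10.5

Lower conjugate-acid pKₐ ⇒ weaker base ⇒ better leaving group.
Sorting by the given values: nosylate (-3.5), water (-1.8), benzoate (4.2), a thiolate (10.5).

nosylate > water > benzoate > a thiolate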